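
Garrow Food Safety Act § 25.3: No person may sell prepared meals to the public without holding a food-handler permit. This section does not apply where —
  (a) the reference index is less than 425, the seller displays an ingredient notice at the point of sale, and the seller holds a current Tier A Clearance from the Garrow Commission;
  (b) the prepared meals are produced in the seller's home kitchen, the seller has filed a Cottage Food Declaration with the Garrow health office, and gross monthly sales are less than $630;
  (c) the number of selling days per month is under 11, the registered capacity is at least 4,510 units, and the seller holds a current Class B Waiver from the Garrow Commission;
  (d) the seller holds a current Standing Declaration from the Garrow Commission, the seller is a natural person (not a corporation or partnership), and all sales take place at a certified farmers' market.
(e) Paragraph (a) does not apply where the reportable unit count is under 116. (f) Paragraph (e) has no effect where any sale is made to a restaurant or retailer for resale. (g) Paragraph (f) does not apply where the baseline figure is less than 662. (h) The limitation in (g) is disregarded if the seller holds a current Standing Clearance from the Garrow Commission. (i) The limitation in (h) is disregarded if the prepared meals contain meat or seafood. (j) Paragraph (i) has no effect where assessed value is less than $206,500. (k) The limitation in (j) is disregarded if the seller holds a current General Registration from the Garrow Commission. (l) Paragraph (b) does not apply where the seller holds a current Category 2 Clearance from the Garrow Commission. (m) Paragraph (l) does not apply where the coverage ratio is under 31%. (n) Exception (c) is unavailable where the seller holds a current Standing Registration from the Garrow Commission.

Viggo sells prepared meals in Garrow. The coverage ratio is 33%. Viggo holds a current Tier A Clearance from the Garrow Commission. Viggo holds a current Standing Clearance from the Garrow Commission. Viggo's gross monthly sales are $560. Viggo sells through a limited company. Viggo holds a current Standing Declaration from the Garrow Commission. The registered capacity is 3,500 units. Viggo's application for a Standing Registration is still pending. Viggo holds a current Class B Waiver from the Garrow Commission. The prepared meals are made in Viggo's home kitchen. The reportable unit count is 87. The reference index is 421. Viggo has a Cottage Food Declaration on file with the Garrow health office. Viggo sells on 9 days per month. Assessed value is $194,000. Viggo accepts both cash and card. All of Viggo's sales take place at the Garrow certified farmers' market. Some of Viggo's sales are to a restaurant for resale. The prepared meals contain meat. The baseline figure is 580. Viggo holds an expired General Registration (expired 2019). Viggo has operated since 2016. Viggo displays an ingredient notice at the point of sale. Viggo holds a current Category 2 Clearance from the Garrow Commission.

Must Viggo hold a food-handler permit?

Exception (a) is satisfied on its face — the reference index is 421, less than the 425 limit; an ingredient notice is displayed; a current Tier A Clearance is held. Under paragraphs (e)–(k): (e) would limit (a) — the reportable unit count is 87, under the 116 limit — but (f) sets (e) aside: (f) operates against (e): some sales are to a restaurant for resale. (g) is triggered (the baseline figure is 580, less than the 662 limit), but yields to (h): (h) operates against (g): a current Standing Clearance is held. (i) would limit (h) — the prepared meals contain meat — but (j) sets (i) aside: (j) operates against (i): assessed value is $194,000, less than the $206,500 limit. (k) is not triggered (there is no General Registration in force), so (j) stands. So (a) applies.
Exception (b): the prepared meals are home-kitchen produced; a Cottage Food Declaration is on file; gross monthly sales are $560, less than the $630 limit — every condition holds. Turning to paragraphs (l)–(m): (l) operates — a current Category 2 Clearance is held. (m) is not engaged (the coverage ratio is 33%, not under 31%), so (l) stands. Exception (b) does not apply.
Exception (c) fails — the registered capacity is 3,500 units, short of 4,510 units.
Exception (d) fails — the seller operates through a limited company.

No — exception (a) applies; Viggo is not required to hold a food-handler permit.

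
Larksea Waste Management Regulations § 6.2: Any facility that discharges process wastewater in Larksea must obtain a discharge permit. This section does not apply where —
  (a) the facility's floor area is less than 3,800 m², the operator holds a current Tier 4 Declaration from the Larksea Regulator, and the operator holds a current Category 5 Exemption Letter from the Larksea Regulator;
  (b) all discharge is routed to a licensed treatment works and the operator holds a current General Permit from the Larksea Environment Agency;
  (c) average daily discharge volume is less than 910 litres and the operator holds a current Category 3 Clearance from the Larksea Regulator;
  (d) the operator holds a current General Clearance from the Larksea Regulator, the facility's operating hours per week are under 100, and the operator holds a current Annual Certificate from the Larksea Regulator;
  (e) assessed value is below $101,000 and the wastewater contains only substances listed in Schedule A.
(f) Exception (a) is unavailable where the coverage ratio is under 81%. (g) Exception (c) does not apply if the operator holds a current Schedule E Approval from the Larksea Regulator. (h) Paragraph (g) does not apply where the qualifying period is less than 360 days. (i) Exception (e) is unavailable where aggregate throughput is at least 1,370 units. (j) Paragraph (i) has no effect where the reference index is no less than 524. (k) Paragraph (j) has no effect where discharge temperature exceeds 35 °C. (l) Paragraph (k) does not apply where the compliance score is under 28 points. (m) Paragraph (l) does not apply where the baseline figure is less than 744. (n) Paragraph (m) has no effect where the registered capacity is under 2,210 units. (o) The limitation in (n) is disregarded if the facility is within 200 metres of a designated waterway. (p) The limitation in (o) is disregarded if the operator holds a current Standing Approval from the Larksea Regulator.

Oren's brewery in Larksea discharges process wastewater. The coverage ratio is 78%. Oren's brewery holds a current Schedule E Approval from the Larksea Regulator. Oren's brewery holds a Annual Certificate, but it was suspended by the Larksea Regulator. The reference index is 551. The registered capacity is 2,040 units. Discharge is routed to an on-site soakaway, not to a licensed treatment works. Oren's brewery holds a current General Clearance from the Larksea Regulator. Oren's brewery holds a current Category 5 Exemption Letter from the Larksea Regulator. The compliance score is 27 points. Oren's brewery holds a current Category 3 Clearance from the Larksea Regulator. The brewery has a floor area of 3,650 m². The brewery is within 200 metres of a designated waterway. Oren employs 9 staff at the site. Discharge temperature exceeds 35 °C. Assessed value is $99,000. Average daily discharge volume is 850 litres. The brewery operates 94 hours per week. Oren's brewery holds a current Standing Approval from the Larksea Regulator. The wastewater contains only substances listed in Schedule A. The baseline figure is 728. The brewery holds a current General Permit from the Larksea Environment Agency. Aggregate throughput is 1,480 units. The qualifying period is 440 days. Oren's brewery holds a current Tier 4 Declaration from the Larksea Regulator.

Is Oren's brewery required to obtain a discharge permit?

Exception (a): the facility's floor area is 3,650 m², less than the 3,800 m² limit; a current Tier 4 Declaration is held; a current Category 5 Exemption Letter is held — every condition holds. But: (f) is triggered — the coverage ratio is 78%, under the 81% limit. Exception (a) does not apply.
Exception (b) fails — discharge is not routed to a licensed treatment works.
Exception (c): average daily discharge volume is 850 litres, less than the 910 litres limit; a current Category 3 Clearance is held — every condition holds. But applying paragraphs (g)–(h): (g) operates against (c): a current Schedule E Approval is held. (h), which would lift (g), is not engaged — the qualifying period is 440 days, not less than 360 days. Exception (c) does not apply.
Exception (d) fails — the Annual Certificate is not current.
Exception (e): assessed value is $99,000, below the $101,000 limit; the wastewater is Schedule-A-only — every condition holds. As to paragraphs (i)–(p): (i) operates (aggregate throughput is 1,480 units, meeting the 1,370 units threshold), but is overridden by (j): (j) is engaged — the reference index is 551, meeting the 524 threshold. (k) would limit (j) — discharge temperature exceeds 35 °C — but (l) sets (k) aside: (l) operates — the compliance score is 27 points, under the 28 points limit. (m) would limit (l) — the baseline figure is 728, less than the 744 limit — but (n) sets (m) aside: (n) operates against (m): the registered capacity is 2,040 units, under the 2,210 units limit. (o) would limit (n) — the brewery is within 200 m of a designated waterway — but (p) sets (o) aside: (p) is engaged — a current Standing Approval is held. (e) remains available.

No — exception (e) applies; Oren's brewery is not required to obtain a discharge permit.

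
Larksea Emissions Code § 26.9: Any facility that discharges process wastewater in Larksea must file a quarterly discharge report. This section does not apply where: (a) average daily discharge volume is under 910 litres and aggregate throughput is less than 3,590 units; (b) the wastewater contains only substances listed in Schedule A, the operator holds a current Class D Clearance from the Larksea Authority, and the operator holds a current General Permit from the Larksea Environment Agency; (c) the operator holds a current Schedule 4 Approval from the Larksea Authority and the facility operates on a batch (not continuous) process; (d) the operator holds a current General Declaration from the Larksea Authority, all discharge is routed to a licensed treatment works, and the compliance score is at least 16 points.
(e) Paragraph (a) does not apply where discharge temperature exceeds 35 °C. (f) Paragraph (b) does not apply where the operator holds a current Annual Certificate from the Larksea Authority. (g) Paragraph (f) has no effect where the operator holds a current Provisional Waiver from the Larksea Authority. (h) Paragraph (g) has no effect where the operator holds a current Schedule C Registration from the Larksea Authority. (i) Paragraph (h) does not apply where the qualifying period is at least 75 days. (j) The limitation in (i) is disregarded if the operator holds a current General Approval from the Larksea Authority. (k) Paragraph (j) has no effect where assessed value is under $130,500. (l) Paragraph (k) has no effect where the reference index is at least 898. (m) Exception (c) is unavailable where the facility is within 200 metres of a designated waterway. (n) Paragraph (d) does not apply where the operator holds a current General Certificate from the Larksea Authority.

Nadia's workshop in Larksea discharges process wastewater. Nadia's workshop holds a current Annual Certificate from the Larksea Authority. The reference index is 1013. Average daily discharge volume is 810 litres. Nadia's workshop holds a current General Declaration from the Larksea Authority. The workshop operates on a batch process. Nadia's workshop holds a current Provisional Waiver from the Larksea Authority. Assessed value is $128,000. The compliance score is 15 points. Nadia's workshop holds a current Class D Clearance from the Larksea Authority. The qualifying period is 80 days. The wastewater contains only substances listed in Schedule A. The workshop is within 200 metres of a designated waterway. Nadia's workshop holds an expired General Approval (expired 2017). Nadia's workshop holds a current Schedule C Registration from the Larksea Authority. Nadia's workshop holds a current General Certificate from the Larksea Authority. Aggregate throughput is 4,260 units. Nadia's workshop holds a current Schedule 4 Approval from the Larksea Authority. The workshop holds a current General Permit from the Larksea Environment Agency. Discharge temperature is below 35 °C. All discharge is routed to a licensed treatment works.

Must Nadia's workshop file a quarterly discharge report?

No — exception (b) applies; Nadia's workshop is not required to file a quarterly discharge report.

Exception (a) requires that aggregate throughput is less than 3,590 units; but aggregate throughput is 4,260 units, not less than 3,590 units, so (a) is unavailable.
Exception (b) is satisfied on its face — the wastewater is Schedule-A-only; a current Class D Clearance is held; a current General Permit is held. As to paragraphs (f)–(l): (f) would limit (b) — a current Annual Certificate is held — but (g) sets (f) aside: (g) operates against (f): a current Provisional Waiver is held. (h) is triggered (a current Schedule C Registration is held), but yields to (i): (i) operates against (h): the qualifying period is 80 days, meeting the 75 days threshold. (j) is inapplicable (the General Approval is not current), so (i) stands. So (b) applies.
Exception (c): a current Schedule 4 Approval is held; the facility operates on a batch process — every condition holds. Turning to paragraph (m): (m) applies — the workshop is within 200 m of a designated waterway. (c) is therefore removed.
Exception (d) does not apply: the compliance score is 15 points, short of 16 points.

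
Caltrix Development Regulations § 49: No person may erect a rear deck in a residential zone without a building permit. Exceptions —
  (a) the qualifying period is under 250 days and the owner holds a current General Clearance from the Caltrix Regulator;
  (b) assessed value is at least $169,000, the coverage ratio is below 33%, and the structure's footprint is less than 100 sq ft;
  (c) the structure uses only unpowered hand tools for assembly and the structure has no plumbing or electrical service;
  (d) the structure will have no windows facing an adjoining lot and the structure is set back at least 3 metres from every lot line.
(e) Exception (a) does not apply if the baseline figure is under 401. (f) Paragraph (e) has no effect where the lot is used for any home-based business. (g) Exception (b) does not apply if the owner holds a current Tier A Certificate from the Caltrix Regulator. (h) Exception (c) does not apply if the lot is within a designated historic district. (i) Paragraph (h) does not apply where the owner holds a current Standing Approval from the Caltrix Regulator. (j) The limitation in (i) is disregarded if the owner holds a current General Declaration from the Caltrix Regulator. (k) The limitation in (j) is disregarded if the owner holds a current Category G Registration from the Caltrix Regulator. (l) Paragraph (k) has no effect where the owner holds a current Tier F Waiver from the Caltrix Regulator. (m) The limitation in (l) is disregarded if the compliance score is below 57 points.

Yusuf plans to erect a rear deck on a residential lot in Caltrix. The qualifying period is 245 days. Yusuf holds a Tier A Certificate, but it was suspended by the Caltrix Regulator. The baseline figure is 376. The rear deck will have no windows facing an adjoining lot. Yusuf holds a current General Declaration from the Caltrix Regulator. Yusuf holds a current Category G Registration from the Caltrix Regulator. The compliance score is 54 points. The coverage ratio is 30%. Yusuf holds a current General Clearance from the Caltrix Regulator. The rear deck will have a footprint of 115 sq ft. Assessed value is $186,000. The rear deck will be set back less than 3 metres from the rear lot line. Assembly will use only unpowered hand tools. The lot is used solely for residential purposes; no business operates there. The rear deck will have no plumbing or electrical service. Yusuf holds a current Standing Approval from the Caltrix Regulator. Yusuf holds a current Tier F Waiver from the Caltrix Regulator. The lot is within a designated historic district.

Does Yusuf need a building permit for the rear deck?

No — exception (c) applies; Yusuf does not need a building permit.

Exception (a)'s conditions are all satisfied: the qualifying period is 245 days, under the 250 days limit; a current General Clearance is held. Turning to paragraphs (e)–(f): (e) operates against (a): the baseline figure is 376, under the 401 limit. (f) is not triggered (the lot is solely residential), so (e) stands. (a) is therefore removed.
Exception (b) requires that the structure's footprint is less than 100 sq ft; but the structure's footprint is 115 sq ft, not less than 100 sq ft, so (b) is unavailable.
Exception (c) is satisfied on its face — assembly uses only hand tools; there is no plumbing or electrical service. As to paragraphs (h)–(m): (h) would limit (c) — the lot is in a historic district — but (i) sets (h) aside: (i) operates against (h): a current Standing Approval is held. (j) would limit (i) — a current General Declaration is held — but (k) sets (j) aside: (k) is engaged — a current Category G Registration is held. (l) would limit (k) — a current Tier F Waiver is held — but (m) sets (l) aside: (m) operates against (l): the compliance score is 54 points, below the 57 points limit. (c) remains available.
Exception (d) does not apply: the rear setback is under 3 m.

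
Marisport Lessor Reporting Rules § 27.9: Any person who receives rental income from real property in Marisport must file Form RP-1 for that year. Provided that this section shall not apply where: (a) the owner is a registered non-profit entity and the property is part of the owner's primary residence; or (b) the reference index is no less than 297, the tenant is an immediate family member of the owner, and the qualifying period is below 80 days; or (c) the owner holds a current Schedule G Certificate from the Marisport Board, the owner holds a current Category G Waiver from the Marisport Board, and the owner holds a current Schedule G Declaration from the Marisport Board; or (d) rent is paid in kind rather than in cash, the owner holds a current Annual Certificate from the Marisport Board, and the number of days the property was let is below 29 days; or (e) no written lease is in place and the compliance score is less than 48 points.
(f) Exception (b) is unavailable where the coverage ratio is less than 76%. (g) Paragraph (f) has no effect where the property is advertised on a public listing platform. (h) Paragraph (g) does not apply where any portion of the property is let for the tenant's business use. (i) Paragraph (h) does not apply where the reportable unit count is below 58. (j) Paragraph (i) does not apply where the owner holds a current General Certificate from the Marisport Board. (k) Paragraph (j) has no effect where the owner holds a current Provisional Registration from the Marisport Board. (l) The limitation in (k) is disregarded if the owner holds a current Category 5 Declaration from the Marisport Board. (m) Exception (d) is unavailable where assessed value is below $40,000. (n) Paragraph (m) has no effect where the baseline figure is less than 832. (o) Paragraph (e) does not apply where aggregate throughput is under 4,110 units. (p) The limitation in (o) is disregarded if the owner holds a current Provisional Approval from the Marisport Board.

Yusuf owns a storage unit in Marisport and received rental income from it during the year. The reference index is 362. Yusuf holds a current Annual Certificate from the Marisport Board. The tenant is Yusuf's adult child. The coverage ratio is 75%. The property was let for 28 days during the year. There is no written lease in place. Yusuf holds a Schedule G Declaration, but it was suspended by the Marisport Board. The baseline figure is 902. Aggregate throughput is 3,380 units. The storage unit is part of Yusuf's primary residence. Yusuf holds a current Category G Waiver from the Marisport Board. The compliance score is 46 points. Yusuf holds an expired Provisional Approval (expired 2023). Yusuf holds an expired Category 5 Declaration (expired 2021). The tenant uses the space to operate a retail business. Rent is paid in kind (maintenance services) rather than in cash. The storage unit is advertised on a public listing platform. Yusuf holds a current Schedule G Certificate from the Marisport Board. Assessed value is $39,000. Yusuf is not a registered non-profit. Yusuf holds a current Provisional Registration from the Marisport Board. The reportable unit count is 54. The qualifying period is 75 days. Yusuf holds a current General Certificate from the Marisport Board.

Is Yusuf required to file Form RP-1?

No — exception (b) applies; Yusuf is not required to file Form RP-1.

Exception (a) requires that the owner is a registered non-profit entity; but Yusuf is not a registered non-profit, so (a) is unavailable.
Exception (b)'s conditions are all satisfied: the reference index is 362, meeting the 297 threshold; the tenant is an immediate family member; the qualifying period is 75 days, below the 80 days limit. Considering the limiting provisions: (f) would limit (b) — the coverage ratio is 75%, less than the 76% limit — but (g) sets (f) aside: (g) applies — the property is publicly advertised. (h) operates (the space is let for business use), but is displaced by (i): (i) operates against (h): the reportable unit count is 54, below the 58 limit. (j) would limit (i) — a current General Certificate is held — but (k) sets (j) aside: (k) applies — a current Provisional Registration is held. (l), which would lift (k), is not engaged — there is no Category 5 Declaration in force. Exception (b) stands.
Exception (c) requires that the owner holds a current Schedule G Declaration from the Marisport Board; but no current Schedule G Declaration is held, so (c) is unavailable.
Exception (d): rent is paid in kind; a current Annual Certificate is held; the number of days the property was let is 28 days, below the 29 days limit — every condition holds. Turning to paragraphs (m)–(n): (m) applies — assessed value is $39,000, below the $40,000 limit. (n), which would lift (m), does not operate here — the baseline figure is 902, not less than 832. Exception (d) does not apply.
Exception (e)'s conditions are all satisfied: there is no written lease; the compliance score is 46 points, less than the 48 points limit. Turning to paragraphs (o)–(p): (o) applies — aggregate throughput is 3,380 units, under the 4,110 units limit. (p), which would lift (o), is not engaged — the Provisional Approval is not current. Exception (e) does not apply.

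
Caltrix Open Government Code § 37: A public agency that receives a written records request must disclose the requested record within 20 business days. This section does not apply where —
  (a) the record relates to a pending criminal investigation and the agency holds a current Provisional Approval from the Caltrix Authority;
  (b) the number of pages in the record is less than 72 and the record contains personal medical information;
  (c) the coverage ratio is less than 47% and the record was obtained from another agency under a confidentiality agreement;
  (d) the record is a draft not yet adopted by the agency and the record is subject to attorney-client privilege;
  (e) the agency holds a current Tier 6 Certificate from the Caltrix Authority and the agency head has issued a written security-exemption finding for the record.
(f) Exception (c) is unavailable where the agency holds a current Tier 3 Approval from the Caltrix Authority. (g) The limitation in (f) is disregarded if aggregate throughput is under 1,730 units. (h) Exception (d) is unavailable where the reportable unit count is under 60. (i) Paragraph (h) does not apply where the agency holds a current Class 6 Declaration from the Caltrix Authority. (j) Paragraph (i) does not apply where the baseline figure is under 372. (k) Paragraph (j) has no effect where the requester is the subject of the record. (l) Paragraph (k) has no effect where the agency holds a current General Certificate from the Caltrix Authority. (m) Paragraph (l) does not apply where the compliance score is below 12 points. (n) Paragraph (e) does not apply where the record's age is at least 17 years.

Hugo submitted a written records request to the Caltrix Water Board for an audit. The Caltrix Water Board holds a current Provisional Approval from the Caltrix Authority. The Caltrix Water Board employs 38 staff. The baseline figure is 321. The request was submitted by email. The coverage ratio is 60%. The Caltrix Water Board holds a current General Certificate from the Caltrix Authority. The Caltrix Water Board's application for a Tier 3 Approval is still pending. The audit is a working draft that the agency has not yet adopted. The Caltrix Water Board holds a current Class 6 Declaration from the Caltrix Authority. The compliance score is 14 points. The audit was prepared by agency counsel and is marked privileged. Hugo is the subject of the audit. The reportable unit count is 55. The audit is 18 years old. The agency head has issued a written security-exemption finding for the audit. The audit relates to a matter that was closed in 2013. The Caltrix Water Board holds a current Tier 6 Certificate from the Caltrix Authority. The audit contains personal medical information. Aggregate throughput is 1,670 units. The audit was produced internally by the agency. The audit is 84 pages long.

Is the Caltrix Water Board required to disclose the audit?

Yes — the Caltrix Water Board must disclose the audit.

Exception (a) does not apply: the audit relates to a closed matter.
Exception (b) does not apply: the number of pages in the record is 84, not less than 72.
Exception (c) requires that the coverage ratio is less than 47%; but the coverage ratio is 60%, not less than 47%, so (c) is unavailable.
Exception (d)'s conditions are all satisfied: the audit is an unadopted draft; the audit is privileged. However, paragraphs (h)–(m) must be considered: (h) is engaged — the reportable unit count is 55, under the 60 limit. (i) applies (a current Class 6 Declaration is held), but is overridden by (j): (j) operates against (i): the baseline figure is 321, under the 372 limit. (k) operates (Hugo is the subject of the audit), but is displaced by (l): (l) operates against (k): a current General Certificate is held. (m), which would lift (l), does not operate here — the compliance score is 14 points, not below 12 points. Exception (d) does not apply.
Exception (e): a current Tier 6 Certificate is held; a written security-exemption finding has been issued — every condition holds. But: (n) operates against (e): the record's age is 18 years, meeting the 17 years threshold. (e) is therefore removed.
No exception displaces § 37.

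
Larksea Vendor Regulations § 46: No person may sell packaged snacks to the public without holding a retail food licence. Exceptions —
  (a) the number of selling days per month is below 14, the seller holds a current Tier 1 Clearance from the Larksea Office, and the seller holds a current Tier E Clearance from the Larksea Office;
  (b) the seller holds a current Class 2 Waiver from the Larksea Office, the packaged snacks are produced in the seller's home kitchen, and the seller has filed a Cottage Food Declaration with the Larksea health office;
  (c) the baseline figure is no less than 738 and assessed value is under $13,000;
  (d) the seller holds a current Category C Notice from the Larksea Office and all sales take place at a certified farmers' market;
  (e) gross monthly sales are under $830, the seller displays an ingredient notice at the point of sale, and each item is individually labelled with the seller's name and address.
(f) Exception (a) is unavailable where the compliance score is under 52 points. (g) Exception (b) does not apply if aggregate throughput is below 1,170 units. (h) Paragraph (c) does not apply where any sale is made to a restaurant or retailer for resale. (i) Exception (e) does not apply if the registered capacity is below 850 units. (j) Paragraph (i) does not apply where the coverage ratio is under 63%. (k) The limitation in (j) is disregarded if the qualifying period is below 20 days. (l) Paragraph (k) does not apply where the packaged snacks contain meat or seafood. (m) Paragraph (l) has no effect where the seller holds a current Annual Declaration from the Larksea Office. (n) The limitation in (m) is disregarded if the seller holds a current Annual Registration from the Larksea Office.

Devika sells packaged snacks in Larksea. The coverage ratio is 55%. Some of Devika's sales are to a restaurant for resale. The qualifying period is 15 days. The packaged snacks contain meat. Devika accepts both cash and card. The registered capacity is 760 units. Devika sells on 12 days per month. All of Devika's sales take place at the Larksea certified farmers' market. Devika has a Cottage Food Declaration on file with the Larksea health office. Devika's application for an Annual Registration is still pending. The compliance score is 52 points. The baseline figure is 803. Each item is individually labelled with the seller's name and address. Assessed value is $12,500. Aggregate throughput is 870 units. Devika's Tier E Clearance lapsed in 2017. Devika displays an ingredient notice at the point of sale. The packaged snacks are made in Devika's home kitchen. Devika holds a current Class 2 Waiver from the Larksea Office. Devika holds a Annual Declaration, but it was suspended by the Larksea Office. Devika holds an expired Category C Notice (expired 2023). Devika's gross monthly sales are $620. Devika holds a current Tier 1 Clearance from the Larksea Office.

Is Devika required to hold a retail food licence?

Exception (a) does not apply: no current Tier E Clearance is held.
Exception (b) is satisfied on its face — a current Class 2 Waiver is held; the packaged snacks are home-kitchen produced; a Cottage Food Declaration is on file. But: (g) operates against (b): aggregate throughput is 870 units, below the 1,170 units limit. So (b) is unavailable.
Exception (c)'s conditions are all satisfied: the baseline figure is 803, meeting the 738 threshold; assessed value is $12,500, under the $13,000 limit. However, paragraph (h) must be considered: (h) operates — some sales are to a restaurant for resale. So (c) is unavailable.
Exception (d) does not apply: the Category C Notice is not current.
Exception (e)'s conditions are all satisfied: gross monthly sales are $620, under the $830 limit; an ingredient notice is displayed; items are individually labelled. Applying paragraphs (i)–(n): (i) is triggered (the registered capacity is 760 units, below the 850 units limit), but is displaced by (j): (j) operates — the coverage ratio is 55%, under the 63% limit. (k) operates (the qualifying period is 15 days, below the 20 days limit), but is overridden by (l): (l) applies — the packaged snacks contain meat. (m), which would lift (l), is not engaged — no current Annual Declaration is held. So (e) applies.

No — exception (e) applies; Devika is not required to hold a retail food licence.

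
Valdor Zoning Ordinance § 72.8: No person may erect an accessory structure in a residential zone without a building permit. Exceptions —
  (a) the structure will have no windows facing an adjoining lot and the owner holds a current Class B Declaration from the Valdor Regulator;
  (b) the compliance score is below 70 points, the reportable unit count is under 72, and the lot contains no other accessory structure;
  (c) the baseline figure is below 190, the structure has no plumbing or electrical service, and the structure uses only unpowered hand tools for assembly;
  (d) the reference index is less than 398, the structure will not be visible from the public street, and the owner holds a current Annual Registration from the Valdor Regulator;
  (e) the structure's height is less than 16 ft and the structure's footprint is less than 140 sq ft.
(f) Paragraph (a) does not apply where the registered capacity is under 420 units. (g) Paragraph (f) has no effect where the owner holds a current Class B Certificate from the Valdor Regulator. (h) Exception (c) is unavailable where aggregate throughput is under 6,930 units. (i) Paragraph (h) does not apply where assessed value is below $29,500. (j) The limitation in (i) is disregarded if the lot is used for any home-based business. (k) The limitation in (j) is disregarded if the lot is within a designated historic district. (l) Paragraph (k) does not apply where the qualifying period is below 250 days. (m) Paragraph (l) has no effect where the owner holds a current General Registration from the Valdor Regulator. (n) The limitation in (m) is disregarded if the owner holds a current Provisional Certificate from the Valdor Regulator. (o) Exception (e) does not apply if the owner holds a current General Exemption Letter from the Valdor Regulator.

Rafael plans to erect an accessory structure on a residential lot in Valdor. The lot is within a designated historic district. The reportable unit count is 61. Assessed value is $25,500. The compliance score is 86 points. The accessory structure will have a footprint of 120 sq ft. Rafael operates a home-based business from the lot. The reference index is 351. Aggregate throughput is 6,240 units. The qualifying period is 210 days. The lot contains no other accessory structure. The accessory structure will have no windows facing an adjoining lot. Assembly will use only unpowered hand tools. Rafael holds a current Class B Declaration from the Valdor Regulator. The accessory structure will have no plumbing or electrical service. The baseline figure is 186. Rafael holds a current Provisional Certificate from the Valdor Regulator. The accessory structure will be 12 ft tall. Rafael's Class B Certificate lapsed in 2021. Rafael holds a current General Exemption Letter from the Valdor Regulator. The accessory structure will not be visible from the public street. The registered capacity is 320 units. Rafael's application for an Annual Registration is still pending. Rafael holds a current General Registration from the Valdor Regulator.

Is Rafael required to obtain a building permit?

Exception (a) is satisfied on its face — no windows face an adjoining lot; a current Class B Declaration is held. But: (f) operates against (a): the registered capacity is 320 units, under the 420 units limit. (g), which would lift (f), does not operate here — the Class B Certificate is not current. (a) is therefore removed.
Exception (b) requires that the compliance score is below 70 points; but the compliance score is 86 points, not below 70 points, so (b) is unavailable.
Exception (c) is satisfied on its face — the baseline figure is 186, below the 190 limit; there is no plumbing or electrical service; assembly uses only hand tools. But: (h) is triggered — aggregate throughput is 6,240 units, under the 6,930 units limit. (i) applies (assessed value is $25,500, below the $29,500 limit), but yields to (j): (j) operates against (i): a home-based business operates on the lot. (k) would limit (j) — the lot is in a historic district — but (l) sets (k) aside: (l) operates against (k): the qualifying period is 210 days, below the 250 days limit. (m) applies (a current General Registration is held), but yields to (n): (n) operates — a current Provisional Certificate is held. Exception (c) does not apply.
Exception (d) does not apply: the Annual Registration is not current.
All of (e)'s requirements are met (the structure's height is 12 ft, less than the 16 ft limit; the structure's footprint is 120 sq ft, less than the 140 sq ft limit). Turning to paragraph (o): (o) operates against (e): a current General Exemption Letter is held. Exception (e) does not apply.
None of the exceptions is available; § 72.8 applies in full.

Yes — Rafael must obtain a building permit.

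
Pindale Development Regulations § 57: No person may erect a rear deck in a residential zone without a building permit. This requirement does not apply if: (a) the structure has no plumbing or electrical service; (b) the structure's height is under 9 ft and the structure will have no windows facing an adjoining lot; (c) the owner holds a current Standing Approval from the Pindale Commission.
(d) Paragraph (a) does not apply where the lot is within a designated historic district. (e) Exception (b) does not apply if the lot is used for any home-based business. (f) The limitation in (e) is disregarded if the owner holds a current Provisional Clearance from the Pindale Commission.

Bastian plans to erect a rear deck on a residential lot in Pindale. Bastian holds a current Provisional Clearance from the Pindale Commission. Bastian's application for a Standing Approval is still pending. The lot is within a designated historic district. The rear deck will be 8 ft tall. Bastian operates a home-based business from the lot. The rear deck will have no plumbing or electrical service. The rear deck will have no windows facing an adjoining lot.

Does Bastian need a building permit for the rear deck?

Exception (a): there is no plumbing or electrical service — every condition holds. Turning to paragraph (d): (d) operates against (a): the lot is in a historic district. Exception (a) does not apply.
Exception (b): the structure's height is 8 ft, under the 9 ft limit; no windows face an adjoining lot — every condition holds. Applying paragraphs (e)–(f): (e) applies (a home-based business operates on the lot), but yields to (f): (f) operates against (e): a current Provisional Clearance is held. (b) remains available.
Exception (c) fails — no current Standing Approval is held.

No — exception (b) applies; Bastian does not need a building permit.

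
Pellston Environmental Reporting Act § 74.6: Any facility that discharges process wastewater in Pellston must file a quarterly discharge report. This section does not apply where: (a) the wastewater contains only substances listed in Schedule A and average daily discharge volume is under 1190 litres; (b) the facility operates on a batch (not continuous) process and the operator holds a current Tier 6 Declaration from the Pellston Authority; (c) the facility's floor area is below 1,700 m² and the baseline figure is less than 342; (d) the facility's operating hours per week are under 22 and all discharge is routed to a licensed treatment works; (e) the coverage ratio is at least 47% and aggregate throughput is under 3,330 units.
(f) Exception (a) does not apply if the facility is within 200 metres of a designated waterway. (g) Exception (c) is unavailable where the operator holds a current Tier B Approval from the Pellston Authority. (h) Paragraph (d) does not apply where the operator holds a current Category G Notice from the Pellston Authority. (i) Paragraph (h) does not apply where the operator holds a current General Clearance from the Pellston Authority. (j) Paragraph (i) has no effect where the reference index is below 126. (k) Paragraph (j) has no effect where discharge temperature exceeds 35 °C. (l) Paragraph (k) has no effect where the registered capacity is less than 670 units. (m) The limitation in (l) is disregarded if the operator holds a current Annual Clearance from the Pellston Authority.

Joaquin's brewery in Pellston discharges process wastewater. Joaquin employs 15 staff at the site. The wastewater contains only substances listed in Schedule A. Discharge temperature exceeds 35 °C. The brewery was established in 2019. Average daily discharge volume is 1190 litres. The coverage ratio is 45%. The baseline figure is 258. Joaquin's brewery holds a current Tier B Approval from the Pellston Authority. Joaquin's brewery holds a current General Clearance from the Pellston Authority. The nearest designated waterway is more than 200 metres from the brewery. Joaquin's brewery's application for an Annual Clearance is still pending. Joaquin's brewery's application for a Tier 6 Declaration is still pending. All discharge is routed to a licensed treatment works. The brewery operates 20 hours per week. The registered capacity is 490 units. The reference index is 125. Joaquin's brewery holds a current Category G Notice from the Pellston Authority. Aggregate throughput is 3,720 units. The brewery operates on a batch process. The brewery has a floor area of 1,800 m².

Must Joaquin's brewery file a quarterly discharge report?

Yes — Joaquin's brewery must file a quarterly discharge report.

Exception (a) requires that average daily discharge volume is under 1190 litres; but average daily discharge volume is 1190 litres, not under 1190 litres, so (a) is unavailable.
Exception (b) does not apply: no current Tier 6 Declaration is held.
Exception (c) requires that the facility's floor area is below 1,700 m²; but the facility's floor area is 1,800 m², not below 1,700 m², so (c) is unavailable.
Exception (d)'s conditions are all satisfied: the facility's operating hours per week are 20, under the 22 limit; discharge is routed to a licensed treatment works. Turning to paragraphs (h)–(m): (h) operates against (d): a current Category G Notice is held. (i) would limit (h) — a current General Clearance is held — but (j) sets (i) aside: (j) operates against (i): the reference index is 125, below the 126 limit. (k) would limit (j) — discharge temperature exceeds 35 °C — but (l) sets (k) aside: (l) is engaged — the registered capacity is 490 units, less than the 670 units limit. (m), which would lift (l), is not engaged — no current Annual Clearance is held. So (d) is unavailable.
Exception (e) does not apply: the coverage ratio is 45%, short of 47%.
None of the exceptions is available; § 74.6 applies in full.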